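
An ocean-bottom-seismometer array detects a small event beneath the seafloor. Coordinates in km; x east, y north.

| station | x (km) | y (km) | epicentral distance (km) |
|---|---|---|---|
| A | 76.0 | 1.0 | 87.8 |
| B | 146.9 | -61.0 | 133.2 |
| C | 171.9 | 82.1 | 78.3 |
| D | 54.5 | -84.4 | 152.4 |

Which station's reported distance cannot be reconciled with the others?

Solve using three stations at a time. Using B, C, D (subtract circle equations pairwise → linear system) gives (x, y) ≈ (96.2, 62.2).
Distances from that point to each station vs reported:
  A: calculated 64.4 vs reported 87.8 → residual 23.4 km
  B: calculated 133.2 vs reported 133.2 → residual 0.0 km
  C: calculated 78.3 vs reported 78.3 → residual 0.0 km
  D: calculated 152.4 vs reported 152.4 → residual 0.0 km
B, C, D are mutually consistent (residuals ≈ 0); A is off by 23.4 km.

A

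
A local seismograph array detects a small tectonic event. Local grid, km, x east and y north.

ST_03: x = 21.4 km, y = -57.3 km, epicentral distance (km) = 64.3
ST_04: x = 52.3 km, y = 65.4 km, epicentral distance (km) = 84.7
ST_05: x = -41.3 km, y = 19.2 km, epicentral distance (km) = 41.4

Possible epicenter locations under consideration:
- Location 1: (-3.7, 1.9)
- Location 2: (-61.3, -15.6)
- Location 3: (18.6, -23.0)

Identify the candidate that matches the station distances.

Location 1

For each candidate, compare |candidate − station| to the reported distance:
Location 1: residuals ST_03 0.0, ST_04 0.0, ST_05 0.0 → max 0.0 km
Location 2: residuals ST_03 28.3, ST_04 54.8, ST_05 1.3 → max 54.8 km
Location 3: residuals ST_03 29.9, ST_04 9.9, ST_05 31.9 → max 31.9 km
Only Location 1 has all residuals ≈ 0.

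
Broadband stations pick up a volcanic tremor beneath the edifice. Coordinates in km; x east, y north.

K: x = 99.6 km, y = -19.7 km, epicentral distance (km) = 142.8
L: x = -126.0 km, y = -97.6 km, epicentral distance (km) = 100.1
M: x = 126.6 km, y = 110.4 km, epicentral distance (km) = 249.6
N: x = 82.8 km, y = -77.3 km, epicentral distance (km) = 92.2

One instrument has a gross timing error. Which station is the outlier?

Solve using three stations at a time. Using K, L, M (subtract circle equations pairwise → linear system) gives (x, y) ≈ (-26.5, -86.7).
Distances from that point to each station vs reported:
  K: calculated 142.8 vs reported 142.8 → residual 0.0 km
  L: calculated 100.1 vs reported 100.1 → residual 0.0 km
  M: calculated 249.6 vs reported 249.6 → residual 0.0 km
  N: calculated 109.7 vs reported 92.2 → residual 17.5 km
K, L, M are mutually consistent (residuals ≈ 0); N is off by 17.5 km.

N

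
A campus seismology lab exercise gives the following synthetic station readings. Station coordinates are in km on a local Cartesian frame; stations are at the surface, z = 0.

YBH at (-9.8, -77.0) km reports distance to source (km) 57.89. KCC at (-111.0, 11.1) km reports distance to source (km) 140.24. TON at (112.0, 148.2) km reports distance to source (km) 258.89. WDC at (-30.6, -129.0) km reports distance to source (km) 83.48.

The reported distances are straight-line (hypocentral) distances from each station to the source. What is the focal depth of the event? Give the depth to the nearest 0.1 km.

Each station gives a sphere (x−x_i)² + (y−y_i)² + z² = d_i² (stations at z=0).
Subtracting the YBH sphere from KCC and TON: z² cancels, leaving linear equations in x and y:
-202.4 x + 176.2 y = -9896.84
243.6 x + 450.4 y = -35190.58
Solving: x ≈ -13.000, y ≈ -71.101 km (keep extra digits for the depth step; rounded: -13.0, -71.1).
Then from the YBH sphere: z² = 57.89² − (x + 9.8)² − (y + 77.0)² with x = -13.000, y = -71.101, so z ≈ 57.500 ≈ 57.5 km.

depth ≈ 57.5 km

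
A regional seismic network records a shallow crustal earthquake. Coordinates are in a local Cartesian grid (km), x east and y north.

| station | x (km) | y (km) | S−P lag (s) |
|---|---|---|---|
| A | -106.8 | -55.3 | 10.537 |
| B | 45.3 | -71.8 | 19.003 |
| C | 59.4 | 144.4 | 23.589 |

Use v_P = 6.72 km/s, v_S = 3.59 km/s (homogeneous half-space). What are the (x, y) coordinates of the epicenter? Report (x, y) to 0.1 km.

(-70.8, 17.5)

Distance from S−P lag: d = Δt · v_P v_S / (v_P − v_S) = Δt · (6.72·3.59)/(6.72−3.59) ≈ 7.7076·Δt.
So d_A = 81.22, d_B = 146.47, d_C = 181.81 km.
Circle about each station: (x + 106.8)² + (y + 55.3)² = 81.22²; (x − 45.3)² + (y + 71.8)² = 146.47²; (x − 59.4)² + (y − 144.4)² = 181.81².
Subtracting pairs of circle equations eliminates x²+y² and gives linear equations (the radical axes):
304.2 x − 33.0 y = -22113.77
332.4 x + 399.4 y = -16542.80
Solving the 2×2 system: x ≈ -70.8, y ≈ 17.5 km.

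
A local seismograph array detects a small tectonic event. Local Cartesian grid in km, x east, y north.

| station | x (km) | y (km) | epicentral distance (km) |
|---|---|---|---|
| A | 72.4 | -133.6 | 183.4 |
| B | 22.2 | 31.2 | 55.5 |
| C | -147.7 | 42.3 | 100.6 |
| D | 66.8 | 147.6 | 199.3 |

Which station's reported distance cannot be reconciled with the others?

B

Solve using three stations at a time. Using A, C, D (subtract circle equations pairwise → linear system) gives (x, y) ≈ (-59.7, -6.4).
Distances from that point to each station vs reported:
  A: calculated 183.4 vs reported 183.4 → residual 0.0 km
  B: calculated 90.1 vs reported 55.5 → residual 34.6 km
  C: calculated 100.6 vs reported 100.6 → residual 0.0 km
  D: calculated 199.3 vs reported 199.3 → residual 0.0 km
A, C, D are mutually consistent (residuals ≈ 0); B is off by 34.6 km.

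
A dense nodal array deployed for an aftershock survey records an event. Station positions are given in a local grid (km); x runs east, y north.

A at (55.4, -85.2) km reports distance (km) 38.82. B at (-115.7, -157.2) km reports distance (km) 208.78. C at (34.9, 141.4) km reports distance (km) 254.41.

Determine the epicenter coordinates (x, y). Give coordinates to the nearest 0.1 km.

Circle about each station: (x − 55.4)² + (y + 85.2)² = 38.82²; (x + 115.7)² + (y + 157.2)² = 208.78²; (x − 34.9)² + (y − 141.4)² = 254.41².
Subtracting the A equation from the B and C equations removes the quadratic terms:
-342.2 x − 144.0 y = -14311.97
-41.0 x + 453.2 y = -52333.69
Solving the 2×2 system: x ≈ 87.1, y ≈ -107.6 km.
Check against A (with the unrounded x, y): √((x − 55.4)²+(y + 85.2)²) = 38.81 ≈ 38.82 km. ✓

x ≈ 87.1 km, y ≈ -107.6 km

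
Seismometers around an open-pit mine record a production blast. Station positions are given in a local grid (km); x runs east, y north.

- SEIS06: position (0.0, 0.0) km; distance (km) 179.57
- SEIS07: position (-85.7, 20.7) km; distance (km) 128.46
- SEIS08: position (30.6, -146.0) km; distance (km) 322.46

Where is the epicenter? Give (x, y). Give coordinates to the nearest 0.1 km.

Circle about each station: x² + y² = 179.57²; (x + 85.7)² + (y − 20.7)² = 128.46²; (x − 30.6)² + (y + 146.0)² = 322.46².
Subtracting pairs of circle equations eliminates x²+y² and gives linear equations (the radical axes):
-171.4 x + 41.4 y = 23516.39
61.2 x − 292.0 y = -49482.71
Solving the 2×2 system: x ≈ -101.4, y ≈ 148.2 km.

x ≈ -101.4 km, y ≈ 148.2 km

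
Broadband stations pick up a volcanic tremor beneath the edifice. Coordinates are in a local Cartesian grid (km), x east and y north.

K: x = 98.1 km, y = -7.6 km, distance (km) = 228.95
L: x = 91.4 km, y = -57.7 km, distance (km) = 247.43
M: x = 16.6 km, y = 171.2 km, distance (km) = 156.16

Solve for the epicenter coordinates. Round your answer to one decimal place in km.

Circle about each station: (x − 98.1)² + (y + 7.6)² = 228.95²; (x − 91.4)² + (y + 57.7)² = 247.43²; (x − 16.6)² + (y − 171.2)² = 156.16².
Subtracting pairs of circle equations eliminates x²+y² and gives linear equations (the radical axes):
-13.4 x − 100.2 y = -6801.62
-163.0 x + 357.6 y = 47935.79
Solving the 2×2 system: x ≈ -112.2, y ≈ 82.9 km.
Check against K (with the unrounded x, y): √((x − 98.1)²+(y + 7.6)²) = 228.97 ≈ 228.95 km. ✓

(-112.2, 82.9)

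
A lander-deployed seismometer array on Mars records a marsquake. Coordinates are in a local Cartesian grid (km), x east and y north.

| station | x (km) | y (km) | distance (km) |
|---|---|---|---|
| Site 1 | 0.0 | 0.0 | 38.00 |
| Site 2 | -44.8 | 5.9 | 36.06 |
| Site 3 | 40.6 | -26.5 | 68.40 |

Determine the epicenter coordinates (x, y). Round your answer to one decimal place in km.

-27.8 km east, -25.9 km north

Circle about each station: x² + y² = 38.00²; (x + 44.8)² + (y − 5.9)² = 36.06²; (x − 40.6)² + (y + 26.5)² = 68.40².
Subtracting the Site 1 equation from the Site 2 and Site 3 equations removes the quadratic terms:
-89.6 x + 11.8 y = 2185.53
81.2 x − 53.0 y = -883.95
Solving the 2×2 system: x ≈ -27.8, y ≈ -25.9 km.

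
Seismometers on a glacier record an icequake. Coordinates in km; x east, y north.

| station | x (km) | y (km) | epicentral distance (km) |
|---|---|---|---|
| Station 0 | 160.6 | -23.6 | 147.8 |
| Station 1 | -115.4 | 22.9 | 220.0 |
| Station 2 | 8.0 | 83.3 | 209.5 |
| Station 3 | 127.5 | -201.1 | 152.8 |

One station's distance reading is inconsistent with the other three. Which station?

Station 3

Solve using three stations at a time. Using Station 0, Station 1, Station 2 (subtract circle equations pairwise → linear system) gives (x, y) ≈ (50.2, -121.9).
Distances from that point to each station vs reported:
  Station 0: calculated 147.8 vs reported 147.8 → residual 0.0 km
  Station 1: calculated 220.0 vs reported 220.0 → residual 0.0 km
  Station 2: calculated 209.5 vs reported 209.5 → residual 0.0 km
  Station 3: calculated 110.7 vs reported 152.8 → residual 42.1 km
Station 0, Station 1, Station 2 are mutually consistent (residuals ≈ 0); Station 3 is off by 42.1 km.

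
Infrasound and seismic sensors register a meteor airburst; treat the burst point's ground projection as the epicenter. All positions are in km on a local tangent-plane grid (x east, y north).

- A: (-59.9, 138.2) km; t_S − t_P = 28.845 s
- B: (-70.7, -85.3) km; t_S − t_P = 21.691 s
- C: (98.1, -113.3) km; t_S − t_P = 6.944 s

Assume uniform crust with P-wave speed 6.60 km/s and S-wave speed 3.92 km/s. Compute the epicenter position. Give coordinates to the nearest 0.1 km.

Distance from S−P lag: d = Δt · v_P v_S / (v_P − v_S) = Δt · (6.60·3.92)/(6.60−3.92) ≈ 9.6537·Δt.
So d_A = 278.46, d_B = 209.40, d_C = 67.04 km.
Circle about each station: (x + 59.9)² + (y − 138.2)² = 278.46²; (x + 70.7)² + (y + 85.3)² = 209.40²; (x − 98.1)² + (y + 113.3)² = 67.04².
Subtracting the A equation from the B and C equations removes the quadratic terms:
-21.6 x − 447.0 y = 23278.94
316.0 x − 503.0 y = 72818.86
Solving the 2×2 system: x ≈ 137.0, y ≈ -58.7 km.

x ≈ 137.0 km, y ≈ -58.7 km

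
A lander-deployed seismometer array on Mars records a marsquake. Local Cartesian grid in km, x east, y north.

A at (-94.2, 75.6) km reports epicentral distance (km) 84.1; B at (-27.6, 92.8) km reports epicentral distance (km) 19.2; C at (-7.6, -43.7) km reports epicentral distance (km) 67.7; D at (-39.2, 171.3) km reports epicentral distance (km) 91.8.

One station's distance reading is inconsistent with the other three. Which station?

C

Solve using three stations at a time. Using A, B, D (subtract circle equations pairwise → linear system) gives (x, y) ≈ (-10.5, 84.1).
Distances from that point to each station vs reported:
  A: calculated 84.1 vs reported 84.1 → residual 0.0 km
  B: calculated 19.1 vs reported 19.2 → residual 0.1 km
  C: calculated 127.8 vs reported 67.7 → residual 60.1 km
  D: calculated 91.8 vs reported 91.8 → residual 0.0 km
A, B, D are mutually consistent (residuals ≈ 0); C is off by 60.1 km.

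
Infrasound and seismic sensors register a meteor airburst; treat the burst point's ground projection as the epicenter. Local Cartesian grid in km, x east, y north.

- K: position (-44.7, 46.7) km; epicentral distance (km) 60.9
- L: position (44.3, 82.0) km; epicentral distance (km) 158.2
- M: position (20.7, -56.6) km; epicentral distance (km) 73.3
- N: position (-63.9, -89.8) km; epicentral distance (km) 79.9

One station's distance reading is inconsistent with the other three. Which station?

Solve using three stations at a time. Using K, M, N (subtract circle equations pairwise → linear system) gives (x, y) ≈ (-38.9, -13.9).
Distances from that point to each station vs reported:
  K: calculated 60.9 vs reported 60.9 → residual 0.0 km
  L: calculated 127.0 vs reported 158.2 → residual 31.2 km
  M: calculated 73.3 vs reported 73.3 → residual 0.0 km
  N: calculated 79.9 vs reported 79.9 → residual 0.0 km
K, M, N are mutually consistent (residuals ≈ 0); L is off by 31.2 km.

L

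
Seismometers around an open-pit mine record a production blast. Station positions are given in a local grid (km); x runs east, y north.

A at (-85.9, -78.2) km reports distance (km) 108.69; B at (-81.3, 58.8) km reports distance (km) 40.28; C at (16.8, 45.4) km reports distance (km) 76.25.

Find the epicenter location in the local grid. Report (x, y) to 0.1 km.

Circle about each station: (x + 85.9)² + (y + 78.2)² = 108.69²; (x + 81.3)² + (y − 58.8)² = 40.28²; (x − 16.8)² + (y − 45.4)² = 76.25².
Subtracting the A equation from the B and C equations removes the quadratic terms:
9.2 x + 274.0 y = 6764.12
205.4 x + 247.2 y = -5151.20
Solving the 2×2 system: x ≈ -57.1, y ≈ 26.6 km.
Check against A (with the unrounded x, y): √((x + 85.9)²+(y + 78.2)²) = 108.69 ≈ 108.69 km. ✓

(-57.1, 26.6)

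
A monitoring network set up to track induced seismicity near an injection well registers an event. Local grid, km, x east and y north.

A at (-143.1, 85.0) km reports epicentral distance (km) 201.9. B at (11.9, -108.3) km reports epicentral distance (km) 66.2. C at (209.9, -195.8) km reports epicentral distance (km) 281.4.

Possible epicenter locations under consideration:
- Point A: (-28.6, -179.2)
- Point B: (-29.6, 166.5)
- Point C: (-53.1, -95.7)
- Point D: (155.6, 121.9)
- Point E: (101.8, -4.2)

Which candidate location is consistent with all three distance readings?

Point C

For each candidate, compare |candidate − station| to the reported distance:
Point A: residuals A 86.0, B 15.5, C 42.3 → max 86.0 km
Point B: residuals A 62.2, B 211.7, C 152.9 → max 211.7 km
Point C: residuals A 0.0, B 0.0, C 0.0 → max 0.0 km
Point D: residuals A 99.1, B 205.2, C 40.9 → max 205.2 km
Point E: residuals A 58.7, B 71.3, C 61.4 → max 71.3 km
Only Point C has all residuals ≈ 0.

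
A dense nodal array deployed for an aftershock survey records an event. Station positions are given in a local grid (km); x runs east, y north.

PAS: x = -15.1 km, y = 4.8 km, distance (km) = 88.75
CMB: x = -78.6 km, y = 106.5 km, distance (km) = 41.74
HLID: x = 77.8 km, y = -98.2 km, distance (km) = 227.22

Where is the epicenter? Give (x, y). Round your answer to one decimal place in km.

x ≈ -80.5 km, y ≈ 64.8 km

Circle about each station: (x + 15.1)² + (y − 4.8)² = 88.75²; (x + 78.6)² + (y − 106.5)² = 41.74²; (x − 77.8)² + (y + 98.2)² = 227.22².
Subtracting the PAS equation from the CMB and HLID equations removes the quadratic terms:
-127.0 x + 203.4 y = 23403.49
185.8 x − 206.0 y = -28307.34
Solving the 2×2 system: x ≈ -80.5, y ≈ 64.8 km.
Check against PAS (with the unrounded x, y): √((x + 15.1)²+(y − 4.8)²) = 88.76 ≈ 88.75 km. ✓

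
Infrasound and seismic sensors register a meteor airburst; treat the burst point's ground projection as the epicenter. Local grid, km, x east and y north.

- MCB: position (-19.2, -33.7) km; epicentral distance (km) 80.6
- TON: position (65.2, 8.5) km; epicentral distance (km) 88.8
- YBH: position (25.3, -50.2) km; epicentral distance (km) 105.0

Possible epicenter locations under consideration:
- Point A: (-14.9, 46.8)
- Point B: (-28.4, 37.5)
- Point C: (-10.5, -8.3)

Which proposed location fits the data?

Point A

For each candidate, compare |candidate − station| to the reported distance:
Point A: residuals MCB 0.0, TON 0.0, YBH 0.0 → max 0.0 km
Point B: residuals MCB 8.8, TON 9.2, YBH 2.2 → max 9.2 km
Point C: residuals MCB 53.8, TON 11.3, YBH 49.9 → max 53.8 km
Only Point A has all residuals ≈ 0.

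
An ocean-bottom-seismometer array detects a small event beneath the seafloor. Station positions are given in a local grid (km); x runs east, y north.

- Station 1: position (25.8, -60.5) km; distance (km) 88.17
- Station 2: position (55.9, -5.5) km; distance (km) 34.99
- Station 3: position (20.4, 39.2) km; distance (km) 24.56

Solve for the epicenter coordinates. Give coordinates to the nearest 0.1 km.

x ≈ 41.3 km, y ≈ 26.3 km

Circle about each station: (x − 25.8)² + (y + 60.5)² = 88.17²; (x − 55.9)² + (y + 5.5)² = 34.99²; (x − 20.4)² + (y − 39.2)² = 24.56².
Subtracting the Station 1 equation from the Station 2 and Station 3 equations removes the quadratic terms:
60.2 x + 110.0 y = 5378.82
-10.8 x + 199.4 y = 4797.67
Solving the 2×2 system: x ≈ 41.3, y ≈ 26.3 km.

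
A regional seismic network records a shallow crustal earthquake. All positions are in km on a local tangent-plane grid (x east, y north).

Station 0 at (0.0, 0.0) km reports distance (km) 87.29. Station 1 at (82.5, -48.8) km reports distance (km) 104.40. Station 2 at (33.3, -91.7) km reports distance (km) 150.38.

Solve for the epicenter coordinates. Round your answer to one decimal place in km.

(68.1, 54.6)

Circle about each station: x² + y² = 87.29²; (x − 82.5)² + (y + 48.8)² = 104.40²; (x − 33.3)² + (y + 91.7)² = 150.38².
Subtracting the Station 0 equation from the Station 1 and Station 2 equations removes the quadratic terms:
165.0 x − 97.6 y = 5907.87
66.6 x − 183.4 y = -5476.82
Solving the 2×2 system: x ≈ 68.1, y ≈ 54.6 km.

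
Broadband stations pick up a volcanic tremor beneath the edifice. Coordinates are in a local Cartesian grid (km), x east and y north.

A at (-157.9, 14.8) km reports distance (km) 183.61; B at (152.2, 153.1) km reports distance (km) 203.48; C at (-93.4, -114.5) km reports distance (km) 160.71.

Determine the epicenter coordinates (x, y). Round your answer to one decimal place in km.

x ≈ 24.6 km, y ≈ -5.4 km

Circle about each station: (x + 157.9)² + (y − 14.8)² = 183.61²; (x − 152.2)² + (y − 153.1)² = 203.48²; (x + 93.4)² + (y + 114.5)² = 160.71².
Subtracting the A equation from the B and C equations removes the quadratic terms:
620.2 x + 276.6 y = 13761.52
129.0 x − 258.6 y = 4567.29
Solving the 2×2 system: x ≈ 24.6, y ≈ -5.4 km.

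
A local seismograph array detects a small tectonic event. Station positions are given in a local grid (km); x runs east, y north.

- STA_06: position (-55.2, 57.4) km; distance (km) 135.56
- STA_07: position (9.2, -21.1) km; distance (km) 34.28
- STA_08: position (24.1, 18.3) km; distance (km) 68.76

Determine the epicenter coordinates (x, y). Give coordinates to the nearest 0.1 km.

Circle about each station: (x + 55.2)² + (y − 57.4)² = 135.56²; (x − 9.2)² + (y + 21.1)² = 34.28²; (x − 24.1)² + (y − 18.3)² = 68.76².
Subtracting the STA_06 equation from the STA_07 and STA_08 equations removes the quadratic terms:
128.8 x − 157.0 y = 11389.45
158.6 x − 78.2 y = 8222.48
Solving the 2×2 system: x ≈ 27.0, y ≈ -50.4 km.

27.0 km east, -50.4 km north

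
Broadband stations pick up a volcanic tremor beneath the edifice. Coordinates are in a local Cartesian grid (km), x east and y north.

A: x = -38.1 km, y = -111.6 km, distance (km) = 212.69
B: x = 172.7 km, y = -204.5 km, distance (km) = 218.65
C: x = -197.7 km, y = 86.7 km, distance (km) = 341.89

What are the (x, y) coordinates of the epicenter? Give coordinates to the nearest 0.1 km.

(135.7, 11.0)

Circle about each station: (x + 38.1)² + (y + 111.6)² = 212.69²; (x − 172.7)² + (y + 204.5)² = 218.65²; (x + 197.7)² + (y − 86.7)² = 341.89².
Subtracting the A equation from the B and C equations removes the quadratic terms:
421.6 x − 185.8 y = 55168.58
-319.2 x + 396.6 y = -38955.73
Solving the 2×2 system: x ≈ 135.7, y ≈ 11.0 km.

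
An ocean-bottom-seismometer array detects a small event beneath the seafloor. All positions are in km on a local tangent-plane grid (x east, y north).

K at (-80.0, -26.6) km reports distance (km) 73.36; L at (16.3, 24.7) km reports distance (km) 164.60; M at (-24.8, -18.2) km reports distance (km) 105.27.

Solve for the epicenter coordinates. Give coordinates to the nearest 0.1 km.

x ≈ -92.4 km, y ≈ -98.9 km

Circle about each station: (x + 80.0)² + (y + 26.6)² = 73.36²; (x − 16.3)² + (y − 24.7)² = 164.60²; (x + 24.8)² + (y + 18.2)² = 105.27².
Subtracting the K equation from the L and M equations removes the quadratic terms:
192.6 x + 102.6 y = -27943.25
110.4 x + 16.8 y = -11861.36
Solving the 2×2 system: x ≈ -92.4, y ≈ -98.9 km.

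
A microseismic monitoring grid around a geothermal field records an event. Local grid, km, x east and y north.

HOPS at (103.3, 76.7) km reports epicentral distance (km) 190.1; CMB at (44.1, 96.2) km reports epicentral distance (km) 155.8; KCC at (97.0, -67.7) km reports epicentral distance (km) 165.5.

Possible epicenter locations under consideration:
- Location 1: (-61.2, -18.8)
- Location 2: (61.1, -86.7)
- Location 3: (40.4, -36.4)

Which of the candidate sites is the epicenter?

Location 1

For each candidate, compare |candidate − station| to the reported distance:
Location 1: residuals HOPS 0.1, CMB 0.1, KCC 0.1 → max 0.1 km
Location 2: residuals HOPS 21.3, CMB 27.9, KCC 124.9 → max 124.9 km
Location 3: residuals HOPS 60.7, CMB 23.1, KCC 100.8 → max 100.8 km
Only Location 1 has all residuals ≈ 0.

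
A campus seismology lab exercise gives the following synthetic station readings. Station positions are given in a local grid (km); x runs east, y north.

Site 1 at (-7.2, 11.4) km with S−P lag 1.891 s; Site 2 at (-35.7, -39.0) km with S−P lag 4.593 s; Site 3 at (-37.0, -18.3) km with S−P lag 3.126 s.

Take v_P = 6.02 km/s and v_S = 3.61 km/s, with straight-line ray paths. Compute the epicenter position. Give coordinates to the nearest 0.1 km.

-12.2 km east, -4.9 km north

Distance from S−P lag: d = Δt · v_P v_S / (v_P − v_S) = Δt · (6.02·3.61)/(6.02−3.61) ≈ 9.0175·Δt.
So d_Site 1 = 17.05, d_Site 2 = 41.42, d_Site 3 = 28.19 km.
Circle about each station: (x + 7.2)² + (y − 11.4)² = 17.05²; (x + 35.7)² + (y + 39.0)² = 41.42²; (x + 37.0)² + (y + 18.3)² = 28.19².
Subtracting the Site 1 equation from the Site 2 and Site 3 equations removes the quadratic terms:
-57.0 x − 100.8 y = 1188.78
-59.6 x − 59.4 y = 1018.12
Solving the 2×2 system: x ≈ -12.2, y ≈ -4.9 km.
Check against Site 1 (with the unrounded x, y): √((x + 7.2)²+(y − 11.4)²) = 17.04 ≈ 17.05 km. ✓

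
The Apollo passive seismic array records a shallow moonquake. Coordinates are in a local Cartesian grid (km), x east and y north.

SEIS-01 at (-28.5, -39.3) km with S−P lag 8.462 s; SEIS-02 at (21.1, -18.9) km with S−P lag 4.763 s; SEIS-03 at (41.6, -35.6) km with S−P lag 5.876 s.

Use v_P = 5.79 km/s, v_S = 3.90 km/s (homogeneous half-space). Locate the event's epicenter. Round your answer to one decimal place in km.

Distance from S−P lag: d = Δt · v_P v_S / (v_P − v_S) = Δt · (5.79·3.90)/(5.79−3.90) ≈ 11.9476·Δt.
So d_SEIS-01 = 101.10, d_SEIS-02 = 56.91, d_SEIS-03 = 70.20 km.
Circle about each station: (x + 28.5)² + (y + 39.3)² = 101.10²; (x − 21.1)² + (y + 18.9)² = 56.91²; (x − 41.6)² + (y + 35.6)² = 70.20².
Subtracting the SEIS-01 equation from the SEIS-02 and SEIS-03 equations removes the quadratic terms:
99.2 x + 40.8 y = 5428.14
140.2 x + 7.4 y = 5934.35
Solving the 2×2 system: x ≈ 40.5, y ≈ 34.6 km.

x ≈ 40.5 km, y ≈ 34.6 km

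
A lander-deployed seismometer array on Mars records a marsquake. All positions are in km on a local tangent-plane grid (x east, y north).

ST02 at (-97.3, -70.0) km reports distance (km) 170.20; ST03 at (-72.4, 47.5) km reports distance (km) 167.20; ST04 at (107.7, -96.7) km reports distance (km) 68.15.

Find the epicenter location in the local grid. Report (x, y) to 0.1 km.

x ≈ 70.2 km, y ≈ -39.8 km

Circle about each station: (x + 97.3)² + (y + 70.0)² = 170.20²; (x + 72.4)² + (y − 47.5)² = 167.20²; (x − 107.7)² + (y + 96.7)² = 68.15².
Subtracting pairs of circle equations eliminates x²+y² and gives linear equations (the radical axes):
49.8 x + 235.0 y = -5857.08
410.0 x − 53.4 y = 30906.51
Solving the 2×2 system: x ≈ 70.2, y ≈ -39.8 km.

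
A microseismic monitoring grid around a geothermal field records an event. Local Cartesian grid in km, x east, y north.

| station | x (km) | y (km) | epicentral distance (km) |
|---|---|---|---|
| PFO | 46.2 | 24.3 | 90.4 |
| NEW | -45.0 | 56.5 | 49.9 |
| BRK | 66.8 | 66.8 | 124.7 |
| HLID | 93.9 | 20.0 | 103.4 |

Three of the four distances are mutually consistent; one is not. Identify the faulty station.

Solve using three stations at a time. Using PFO, NEW, BRK (subtract circle equations pairwise → linear system) gives (x, y) ≈ (-42.4, 6.7).
Distances from that point to each station vs reported:
  PFO: calculated 90.4 vs reported 90.4 → residual 0.0 km
  NEW: calculated 49.9 vs reported 49.9 → residual 0.0 km
  BRK: calculated 124.7 vs reported 124.7 → residual 0.0 km
  HLID: calculated 137.0 vs reported 103.4 → residual 33.6 km
PFO, NEW, BRK are mutually consistent (residuals ≈ 0); HLID is off by 33.6 km.

HLID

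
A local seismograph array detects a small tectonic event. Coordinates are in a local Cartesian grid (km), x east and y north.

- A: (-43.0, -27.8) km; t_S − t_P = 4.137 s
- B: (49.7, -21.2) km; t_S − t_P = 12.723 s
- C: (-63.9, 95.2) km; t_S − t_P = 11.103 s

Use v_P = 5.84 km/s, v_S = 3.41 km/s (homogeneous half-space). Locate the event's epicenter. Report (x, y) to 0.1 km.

Distance from S−P lag: d = Δt · v_P v_S / (v_P − v_S) = Δt · (5.84·3.41)/(5.84−3.41) ≈ 8.1952·Δt.
So d_A = 33.90, d_B = 104.27, d_C = 90.99 km.
Circle about each station: (x + 43.0)² + (y + 27.8)² = 33.90²; (x − 49.7)² + (y + 21.2)² = 104.27²; (x + 63.9)² + (y − 95.2)² = 90.99².
Subtracting pairs of circle equations eliminates x²+y² and gives linear equations (the radical axes):
185.4 x + 13.2 y = -9425.33
-41.8 x + 246.0 y = 3394.44
Solving the 2×2 system: x ≈ -51.2, y ≈ 5.1 km.

-51.2 km east, 5.1 km north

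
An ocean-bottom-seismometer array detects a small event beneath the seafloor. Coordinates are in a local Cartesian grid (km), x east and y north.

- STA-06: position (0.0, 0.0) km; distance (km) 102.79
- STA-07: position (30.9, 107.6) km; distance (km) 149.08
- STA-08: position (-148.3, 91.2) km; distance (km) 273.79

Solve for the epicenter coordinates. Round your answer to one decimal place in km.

99.8 km east, -24.6 km north

Circle about each station: x² + y² = 102.79²; (x − 30.9)² + (y − 107.6)² = 149.08²; (x + 148.3)² + (y − 91.2)² = 273.79².
Subtracting the STA-06 equation from the STA-07 and STA-08 equations removes the quadratic terms:
61.8 x + 215.2 y = 873.51
-296.6 x + 182.4 y = -34084.85
Solving the 2×2 system: x ≈ 99.8, y ≈ -24.6 km.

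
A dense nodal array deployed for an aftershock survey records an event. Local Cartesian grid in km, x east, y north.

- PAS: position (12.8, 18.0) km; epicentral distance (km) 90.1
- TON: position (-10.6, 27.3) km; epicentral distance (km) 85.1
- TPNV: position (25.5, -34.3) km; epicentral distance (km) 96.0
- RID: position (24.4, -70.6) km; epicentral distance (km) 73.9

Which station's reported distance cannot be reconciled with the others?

TPNV

Solve using three stations at a time. Using PAS, TON, RID (subtract circle equations pairwise → linear system) gives (x, y) ≈ (-46.4, -49.8).
Distances from that point to each station vs reported:
  PAS: calculated 90.0 vs reported 90.1 → residual 0.1 km
  TON: calculated 85.0 vs reported 85.1 → residual 0.1 km
  TPNV: calculated 73.6 vs reported 96.0 → residual 22.4 km
  RID: calculated 73.8 vs reported 73.9 → residual 0.1 km
PAS, TON, RID are mutually consistent (residuals ≈ 0); TPNV is off by 22.4 km.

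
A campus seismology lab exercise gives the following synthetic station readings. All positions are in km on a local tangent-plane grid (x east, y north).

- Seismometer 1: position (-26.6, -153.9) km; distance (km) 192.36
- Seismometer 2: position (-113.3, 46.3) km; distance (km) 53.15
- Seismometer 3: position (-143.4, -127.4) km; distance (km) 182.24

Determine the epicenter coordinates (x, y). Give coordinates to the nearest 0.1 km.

(-61.3, 35.3)

Circle about each station: (x + 26.6)² + (y + 153.9)² = 192.36²; (x + 113.3)² + (y − 46.3)² = 53.15²; (x + 143.4)² + (y + 127.4)² = 182.24².
Subtracting the Seismometer 1 equation from the Seismometer 2 and Seismometer 3 equations removes the quadratic terms:
-173.4 x + 400.4 y = 24765.26
-233.6 x + 53.0 y = 16192.50
Solving the 2×2 system: x ≈ -61.3, y ≈ 35.3 km.
Check against Seismometer 1 (with the unrounded x, y): √((x + 26.6)²+(y + 153.9)²) = 192.36 ≈ 192.36 km. ✓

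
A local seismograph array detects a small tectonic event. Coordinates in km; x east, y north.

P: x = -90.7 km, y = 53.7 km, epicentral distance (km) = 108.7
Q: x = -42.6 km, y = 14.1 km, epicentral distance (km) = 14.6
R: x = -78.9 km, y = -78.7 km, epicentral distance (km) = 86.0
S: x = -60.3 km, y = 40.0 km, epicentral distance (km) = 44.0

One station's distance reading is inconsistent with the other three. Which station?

P

Solve using three stations at a time. Using Q, R, S (subtract circle equations pairwise → linear system) gives (x, y) ≈ (-43.1, -0.5).
Distances from that point to each station vs reported:
  P: calculated 72.1 vs reported 108.7 → residual 36.6 km
  Q: calculated 14.6 vs reported 14.6 → residual 0.0 km
  R: calculated 86.0 vs reported 86.0 → residual 0.0 km
  S: calculated 44.0 vs reported 44.0 → residual 0.0 km
Q, R, S are mutually consistent (residuals ≈ 0); P is off by 36.6 km.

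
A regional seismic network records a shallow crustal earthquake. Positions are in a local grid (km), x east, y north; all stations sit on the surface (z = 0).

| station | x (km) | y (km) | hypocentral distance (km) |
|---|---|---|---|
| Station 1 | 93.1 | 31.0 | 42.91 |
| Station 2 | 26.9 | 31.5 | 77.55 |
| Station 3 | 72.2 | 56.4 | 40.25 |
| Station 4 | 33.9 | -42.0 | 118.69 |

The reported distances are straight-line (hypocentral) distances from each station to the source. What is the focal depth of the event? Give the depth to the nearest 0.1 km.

Each station gives a sphere (x−x_i)² + (y−y_i)² + z² = d_i² (stations at z=0).
Subtracting the Station 1 sphere from Station 2 and Station 3: z² cancels, leaving linear equations in x and y:
-132.4 x + 1.0 y = -12085.48
-41.8 x + 50.8 y = -1013.60
Solving: x ≈ 91.699, y ≈ 55.501 km (keep extra digits for the depth step; rounded: 91.7, 55.5).
Then from the Station 1 sphere: z² = 42.91² − (x − 93.1)² − (y − 31.0)² with x = 91.699, y = 55.501, so z ≈ 35.200 ≈ 35.2 km.
Check against Station 4 (with the unrounded solution): distance 118.69 ≈ 118.69 km. ✓

depth ≈ 35.2 km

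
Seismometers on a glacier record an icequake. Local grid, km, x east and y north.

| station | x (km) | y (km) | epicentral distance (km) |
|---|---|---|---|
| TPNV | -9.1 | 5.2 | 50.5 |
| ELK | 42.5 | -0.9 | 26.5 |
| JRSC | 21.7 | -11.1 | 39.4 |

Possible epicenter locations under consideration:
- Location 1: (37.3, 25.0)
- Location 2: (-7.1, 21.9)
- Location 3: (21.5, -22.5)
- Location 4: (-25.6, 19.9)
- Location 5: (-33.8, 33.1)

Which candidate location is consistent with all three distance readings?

For each candidate, compare |candidate − station| to the reported distance:
Location 1: residuals TPNV 0.1, ELK 0.1, JRSC 0.1 → max 0.1 km
Location 2: residuals TPNV 33.7, ELK 28.1, JRSC 4.4 → max 33.7 km
Location 3: residuals TPNV 9.2, ELK 3.6, JRSC 28.0 → max 28.0 km
Location 4: residuals TPNV 28.4, ELK 44.7, JRSC 17.2 → max 44.7 km
Location 5: residuals TPNV 13.2, ELK 57.0, JRSC 31.5 → max 57.0 km
Only Location 1 has all residuals ≈ 0.

Location 1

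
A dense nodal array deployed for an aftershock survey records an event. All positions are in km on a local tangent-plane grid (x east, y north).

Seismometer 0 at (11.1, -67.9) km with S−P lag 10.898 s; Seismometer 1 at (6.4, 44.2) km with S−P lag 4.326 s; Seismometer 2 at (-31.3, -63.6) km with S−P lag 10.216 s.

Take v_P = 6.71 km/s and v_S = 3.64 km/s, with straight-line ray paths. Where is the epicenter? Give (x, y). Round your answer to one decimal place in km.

Distance from S−P lag: d = Δt · v_P v_S / (v_P − v_S) = Δt · (6.71·3.64)/(6.71−3.64) ≈ 7.9558·Δt.
So d_Seismometer 0 = 86.70, d_Seismometer 1 = 34.42, d_Seismometer 2 = 81.28 km.
Circle about each station: (x − 11.1)² + (y + 67.9)² = 86.70²; (x − 6.4)² + (y − 44.2)² = 34.42²; (x + 31.3)² + (y + 63.6)² = 81.28².
Subtracting pairs of circle equations eliminates x²+y² and gives linear equations (the radical axes):
-9.4 x + 224.2 y = 3593.13
-84.8 x + 8.6 y = 1201.48
Solving the 2×2 system: x ≈ -12.6, y ≈ 15.5 km.

(-12.6, 15.5)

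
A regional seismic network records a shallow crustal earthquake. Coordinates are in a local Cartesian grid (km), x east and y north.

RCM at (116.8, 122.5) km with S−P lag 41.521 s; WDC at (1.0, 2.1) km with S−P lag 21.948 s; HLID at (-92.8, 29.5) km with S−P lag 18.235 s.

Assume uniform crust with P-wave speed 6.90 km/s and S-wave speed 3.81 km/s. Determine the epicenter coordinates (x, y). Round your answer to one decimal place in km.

Distance from S−P lag: d = Δt · v_P v_S / (v_P − v_S) = Δt · (6.90·3.81)/(6.90−3.81) ≈ 8.5078·Δt.
So d_RCM = 353.25, d_WDC = 186.73, d_HLID = 155.14 km.
Circle about each station: (x − 116.8)² + (y − 122.5)² = 353.25²; (x − 1.0)² + (y − 2.1)² = 186.73²; (x + 92.8)² + (y − 29.5)² = 155.14².
Subtracting the RCM equation from the WDC and HLID equations removes the quadratic terms:
-231.6 x − 240.8 y = 61274.39
-419.2 x − 186.0 y = 81550.74
Solving the 2×2 system: x ≈ -142.4, y ≈ -117.5 km.

x ≈ -142.4 km, y ≈ -117.5 km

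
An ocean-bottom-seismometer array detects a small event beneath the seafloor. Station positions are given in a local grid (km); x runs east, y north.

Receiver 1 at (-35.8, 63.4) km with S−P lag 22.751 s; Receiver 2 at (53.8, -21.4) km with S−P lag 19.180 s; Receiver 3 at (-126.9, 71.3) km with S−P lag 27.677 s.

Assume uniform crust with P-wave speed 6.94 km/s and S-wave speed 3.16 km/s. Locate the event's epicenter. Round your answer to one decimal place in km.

(-47.2, -68.1)

Distance from S−P lag: d = Δt · v_P v_S / (v_P − v_S) = Δt · (6.94·3.16)/(6.94−3.16) ≈ 5.8017·Δt.
So d_Receiver 1 = 131.99, d_Receiver 2 = 111.28, d_Receiver 3 = 160.57 km.
Circle about each station: (x + 35.8)² + (y − 63.4)² = 131.99²; (x − 53.8)² + (y + 21.4)² = 111.28²; (x + 126.9)² + (y − 71.3)² = 160.57².
Subtracting pairs of circle equations eliminates x²+y² and gives linear equations (the radical axes):
179.2 x − 169.6 y = 3089.32
-182.2 x + 15.8 y = 7524.74
Solving the 2×2 system: x ≈ -47.2, y ≈ -68.1 km.
Check against Receiver 1 (with the unrounded x, y): √((x + 35.8)²+(y − 63.4)²) = 131.98 ≈ 131.99 km. ✓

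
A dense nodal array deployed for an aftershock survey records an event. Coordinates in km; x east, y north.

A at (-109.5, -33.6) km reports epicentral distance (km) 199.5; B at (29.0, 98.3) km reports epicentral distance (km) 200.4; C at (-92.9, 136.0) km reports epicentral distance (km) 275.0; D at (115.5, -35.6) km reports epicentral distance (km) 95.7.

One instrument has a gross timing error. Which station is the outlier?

A

Solve using three stations at a time. Using B, C, D (subtract circle equations pairwise → linear system) gives (x, y) ≈ (45.9, -101.4).
Distances from that point to each station vs reported:
  A: calculated 169.6 vs reported 199.5 → residual 29.9 km
  B: calculated 200.4 vs reported 200.4 → residual 0.0 km
  C: calculated 275.0 vs reported 275.0 → residual 0.0 km
  D: calculated 95.8 vs reported 95.7 → residual 0.1 km
B, C, D are mutually consistent (residuals ≈ 0); A is off by 29.9 km.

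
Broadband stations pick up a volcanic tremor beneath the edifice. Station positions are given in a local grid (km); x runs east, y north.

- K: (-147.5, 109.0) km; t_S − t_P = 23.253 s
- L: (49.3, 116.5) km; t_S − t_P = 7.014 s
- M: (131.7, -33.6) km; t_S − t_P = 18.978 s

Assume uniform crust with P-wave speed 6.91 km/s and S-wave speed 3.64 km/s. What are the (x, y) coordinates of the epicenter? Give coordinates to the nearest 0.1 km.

Distance from S−P lag: d = Δt · v_P v_S / (v_P − v_S) = Δt · (6.91·3.64)/(6.91−3.64) ≈ 7.6919·Δt.
So d_K = 178.86, d_L = 53.95, d_M = 145.98 km.
Circle about each station: (x + 147.5)² + (y − 109.0)² = 178.86²; (x − 49.3)² + (y − 116.5)² = 53.95²; (x − 131.7)² + (y + 33.6)² = 145.98².
Subtracting the K equation from the L and M equations removes the quadratic terms:
393.6 x + 15.0 y = 11445.79
558.4 x − 285.2 y = -4482.66
Solving the 2×2 system: x ≈ 26.5, y ≈ 67.6 km.
Check against K (with the unrounded x, y): √((x + 147.5)²+(y − 109.0)²) = 178.86 ≈ 178.86 km. ✓

(26.5, 67.6)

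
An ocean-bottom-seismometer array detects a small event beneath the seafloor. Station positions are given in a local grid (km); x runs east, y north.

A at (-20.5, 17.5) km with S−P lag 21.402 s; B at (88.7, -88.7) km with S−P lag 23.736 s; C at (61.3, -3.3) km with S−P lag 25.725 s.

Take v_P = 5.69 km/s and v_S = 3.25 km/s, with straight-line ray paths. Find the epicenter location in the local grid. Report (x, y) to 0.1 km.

x ≈ -86.2 km, y ≈ -130.8 km

Distance from S−P lag: d = Δt · v_P v_S / (v_P − v_S) = Δt · (5.69·3.25)/(5.69−3.25) ≈ 7.5789·Δt.
So d_A = 162.20, d_B = 179.89, d_C = 194.97 km.
Circle about each station: (x + 20.5)² + (y − 17.5)² = 162.20²; (x − 88.7)² + (y + 88.7)² = 179.89²; (x − 61.3)² + (y + 3.3)² = 194.97².
Subtracting pairs of circle equations eliminates x²+y² and gives linear equations (the radical axes):
218.4 x − 212.4 y = 8957.31
163.6 x − 41.6 y = -8662.38
Solving the 2×2 system: x ≈ -86.2, y ≈ -130.8 km.
Check against A (with the unrounded x, y): √((x + 20.5)²+(y − 17.5)²) = 162.23 ≈ 162.20 km. ✓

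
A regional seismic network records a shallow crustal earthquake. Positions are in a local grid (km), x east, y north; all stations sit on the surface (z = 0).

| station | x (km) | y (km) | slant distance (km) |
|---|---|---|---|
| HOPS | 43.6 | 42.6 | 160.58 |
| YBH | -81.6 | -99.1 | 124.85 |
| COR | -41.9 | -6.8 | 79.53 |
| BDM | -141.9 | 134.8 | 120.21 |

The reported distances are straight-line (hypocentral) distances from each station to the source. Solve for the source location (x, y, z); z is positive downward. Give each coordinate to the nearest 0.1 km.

Each station gives a sphere (x−x_i)² + (y−y_i)² + z² = d_i² (stations at z=0).
Subtracting the HOPS sphere from YBH and COR: z² cancels, leaving linear equations in x and y:
-250.4 x − 283.4 y = 22962.06
-171.0 x − 98.8 y = 17547.05
Solving: x ≈ -113.995, y ≈ 19.698 km (keep extra digits for the depth step; rounded: -114.0, 19.7).
Then from the HOPS sphere: z² = 160.58² − (x − 43.6)² − (y − 42.6)² with x = -113.995, y = 19.698, so z ≈ 20.622 ≈ 20.6 km.

(-114.0, 19.7, 20.6)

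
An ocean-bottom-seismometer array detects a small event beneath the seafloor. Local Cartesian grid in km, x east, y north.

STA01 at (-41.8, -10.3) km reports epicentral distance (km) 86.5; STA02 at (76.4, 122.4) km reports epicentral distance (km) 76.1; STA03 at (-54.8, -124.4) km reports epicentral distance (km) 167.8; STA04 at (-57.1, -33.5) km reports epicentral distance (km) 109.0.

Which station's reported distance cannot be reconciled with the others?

Solve using three stations at a time. Using STA01, STA03, STA04 (subtract circle equations pairwise → linear system) gives (x, y) ≈ (41.3, 13.0).
Distances from that point to each station vs reported:
  STA01: calculated 86.3 vs reported 86.5 → residual 0.2 km
  STA02: calculated 114.9 vs reported 76.1 → residual 38.8 km
  STA03: calculated 167.7 vs reported 167.8 → residual 0.1 km
  STA04: calculated 108.9 vs reported 109.0 → residual 0.1 km
STA01, STA03, STA04 are mutually consistent (residuals ≈ 0); STA02 is off by 38.8 km.

STA02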